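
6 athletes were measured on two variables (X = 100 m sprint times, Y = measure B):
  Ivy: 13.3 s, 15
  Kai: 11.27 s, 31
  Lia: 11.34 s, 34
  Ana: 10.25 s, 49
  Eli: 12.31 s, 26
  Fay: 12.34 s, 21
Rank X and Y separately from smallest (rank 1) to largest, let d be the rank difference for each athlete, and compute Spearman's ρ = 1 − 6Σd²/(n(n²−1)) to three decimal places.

-0.943

Ranks of variable 1: 6, 2, 3, 1, 4, 5
Ranks of variable 2: 1, 4, 5, 6, 3, 2
d = r₁ − r₂: 5, -2, -2, -5, 1, 3
d²: 25, 4, 4, 25, 1, 9; Σd² = 68
ρ = 1 − 6·68/(6·35) = 1 − 408/210 = -0.943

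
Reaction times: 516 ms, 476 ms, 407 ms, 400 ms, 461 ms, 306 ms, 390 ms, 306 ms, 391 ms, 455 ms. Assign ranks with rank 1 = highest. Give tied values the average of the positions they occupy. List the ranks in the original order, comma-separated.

Sorted (descending): 516, 476, 461, 455, 407, 400, 391, 390, 306, 306
The 2 values of 306 occupy positions 9–10 → average rank (9+10)/2 = 9.5.

1, 2, 5, 6, 3, 9.5, 8, 9.5, 7, 4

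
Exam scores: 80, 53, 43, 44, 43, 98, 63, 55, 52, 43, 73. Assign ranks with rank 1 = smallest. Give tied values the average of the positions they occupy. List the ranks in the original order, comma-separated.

10, 6, 2, 4, 2, 11, 8, 7, 5, 2, 9

Sorted (ascending): 43, 43, 43, 44, 52, 53, 55, 63, 73, 80, 98
The 3 values of 43 occupy positions 1–3 → average rank 2.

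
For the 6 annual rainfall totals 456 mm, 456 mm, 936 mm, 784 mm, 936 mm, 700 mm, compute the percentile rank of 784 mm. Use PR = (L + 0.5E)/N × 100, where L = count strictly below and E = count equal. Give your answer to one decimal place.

N = 6.
Strictly below 784: 3. Equal to 784: 1.
PR = (3 + 0.5·1)/6 × 100 = 58.3

58.3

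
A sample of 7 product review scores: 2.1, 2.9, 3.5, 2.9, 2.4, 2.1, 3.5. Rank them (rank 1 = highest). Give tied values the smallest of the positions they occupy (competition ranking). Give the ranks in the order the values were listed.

6, 3, 1, 3, 5, 6, 1

Sorted (descending): 3.5, 3.5, 2.9, 2.9, 2.4, 2.1, 2.1
The 2 values of 3.5 occupy positions 1–2 → each gets rank 1.
The 2 values of 2.9 occupy positions 3–4 → each gets rank 3.
The 2 values of 2.1 occupy positions 6–7 → each gets rank 6.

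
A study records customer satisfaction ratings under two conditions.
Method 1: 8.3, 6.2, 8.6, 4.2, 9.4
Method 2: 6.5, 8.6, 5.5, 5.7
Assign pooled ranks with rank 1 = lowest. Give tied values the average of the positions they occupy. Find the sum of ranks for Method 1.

27.5

Sorted (ascending): 4.2, 5.5, 5.7, 6.2, 6.5, 8.3, 8.6, 8.6, 9.4
The 2 values of 8.6 occupy positions 7–8 → average rank (7+8)/2 = 7.5.
Method 1 values → pooled ranks: 8.3→6, 6.2→4, 8.6→7.5, 4.2→1, 9.4→9
Rank sum = 6 + 4 + 7.5 + 1 + 9 = 27.5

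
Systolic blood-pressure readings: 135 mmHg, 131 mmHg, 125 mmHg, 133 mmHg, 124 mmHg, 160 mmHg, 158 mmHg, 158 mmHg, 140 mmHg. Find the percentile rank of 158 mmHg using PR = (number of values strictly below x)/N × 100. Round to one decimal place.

N = 9.
Strictly below 158: 6. Equal to 158: 2.
PR = 6/9 × 100 = 66.7

66.7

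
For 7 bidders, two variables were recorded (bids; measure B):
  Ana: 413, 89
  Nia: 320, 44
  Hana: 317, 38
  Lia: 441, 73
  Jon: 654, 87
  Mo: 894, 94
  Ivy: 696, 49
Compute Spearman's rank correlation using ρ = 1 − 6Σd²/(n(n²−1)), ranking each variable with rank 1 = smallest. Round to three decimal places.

0.679

Ranks of variable 1: 3, 2, 1, 4, 5, 7, 6
Ranks of variable 2: 6, 2, 1, 4, 5, 7, 3
d = r₁ − r₂: -3, 0, 0, 0, 0, 0, 3
d²: 9, 0, 0, 0, 0, 0, 9; Σd² = 18
ρ = 1 − 6·18/(7·48) = 1 − 108/336 = 0.679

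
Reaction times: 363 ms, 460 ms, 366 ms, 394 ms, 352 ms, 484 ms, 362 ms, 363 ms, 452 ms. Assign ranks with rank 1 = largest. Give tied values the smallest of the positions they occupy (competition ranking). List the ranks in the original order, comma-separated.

6, 2, 5, 4, 9, 1, 8, 6, 3

Sorted (descending): 484, 460, 452, 394, 366, 363, 363, 362, 352
The 2 values of 363 occupy positions 6–7 → each gets rank 6.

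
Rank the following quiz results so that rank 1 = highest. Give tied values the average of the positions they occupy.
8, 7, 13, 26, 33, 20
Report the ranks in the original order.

5, 6, 4, 2, 1, 3

Sorted (descending): 33, 26, 20, 13, 8, 7
No ties — each value takes its position as its rank.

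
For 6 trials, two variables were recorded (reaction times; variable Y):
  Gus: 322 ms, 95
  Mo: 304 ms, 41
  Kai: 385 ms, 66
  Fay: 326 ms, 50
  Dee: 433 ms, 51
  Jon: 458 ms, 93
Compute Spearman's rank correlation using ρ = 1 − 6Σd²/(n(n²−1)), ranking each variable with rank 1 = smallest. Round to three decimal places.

0.371

Ranks of variable 1: 2, 1, 4, 3, 5, 6
Ranks of variable 2: 6, 1, 4, 2, 3, 5
d = r₁ − r₂: -4, 0, 0, 1, 2, 1
d²: 16, 0, 0, 1, 4, 1; Σd² = 22
ρ = 1 − 6·22/(6·35) = 1 − 132/210 = 0.371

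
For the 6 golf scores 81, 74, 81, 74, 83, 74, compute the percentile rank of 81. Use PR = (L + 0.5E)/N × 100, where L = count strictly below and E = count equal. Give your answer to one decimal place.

66.7

N = 6.
Strictly below 81: 3. Equal to 81: 2.
PR = (3 + 0.5·2)/6 × 100 = 66.7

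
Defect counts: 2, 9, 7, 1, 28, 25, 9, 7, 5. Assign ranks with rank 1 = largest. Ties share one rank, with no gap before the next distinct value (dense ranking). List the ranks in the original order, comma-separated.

6, 3, 4, 7, 1, 2, 3, 4, 5

Sorted (descending): 28, 25, 9, 9, 7, 7, 5, 2, 1
The 2 values of 9 share dense rank 3.
The 2 values of 7 share dense rank 4.
Remaining distinct values take the next consecutive integers.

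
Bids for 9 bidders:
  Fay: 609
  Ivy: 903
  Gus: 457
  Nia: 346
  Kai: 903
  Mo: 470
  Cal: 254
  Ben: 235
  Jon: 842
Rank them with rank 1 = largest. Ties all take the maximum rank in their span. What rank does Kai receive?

2

Sorted (descending): 903, 903, 842, 609, 470, 457, 346, 254, 235
The 2 values of 903 occupy positions 1–2 → each gets rank 2.
Kai has value 903 → rank 2.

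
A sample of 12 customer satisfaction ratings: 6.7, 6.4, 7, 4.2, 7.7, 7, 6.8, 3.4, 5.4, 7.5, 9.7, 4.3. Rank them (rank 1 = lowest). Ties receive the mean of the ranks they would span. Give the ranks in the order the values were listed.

6, 5, 8.5, 2, 11, 8.5, 7, 1, 4, 10, 12, 3

Sorted (ascending): 3.4, 4.2, 4.3, 5.4, 6.4, 6.7, 6.8, 7, 7, 7.5, 7.7, 9.7
The 2 values of 7 occupy positions 8–9 → average rank (8+9)/2 = 8.5.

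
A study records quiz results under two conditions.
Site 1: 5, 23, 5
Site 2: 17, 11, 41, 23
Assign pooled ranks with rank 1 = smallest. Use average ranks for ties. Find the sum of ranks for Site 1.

Sorted (ascending): 5, 5, 11, 17, 23, 23, 41
The 2 values of 5 occupy positions 1–2 → average rank (1+2)/2 = 1.5.
The 2 values of 23 occupy positions 5–6 → average rank (5+6)/2 = 5.5.
Site 1 values → pooled ranks: 5→1.5, 23→5.5, 5→1.5
Rank sum = 1.5 + 5.5 + 1.5 = 8.5

8.5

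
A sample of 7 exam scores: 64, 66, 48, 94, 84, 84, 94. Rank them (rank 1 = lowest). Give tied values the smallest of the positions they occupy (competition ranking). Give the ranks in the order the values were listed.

Sorted (ascending): 48, 64, 66, 84, 84, 94, 94
The 2 values of 84 occupy positions 4–5 → each gets rank 4.
The 2 values of 94 occupy positions 6–7 → each gets rank 6.

2, 3, 1, 6, 4, 4, 6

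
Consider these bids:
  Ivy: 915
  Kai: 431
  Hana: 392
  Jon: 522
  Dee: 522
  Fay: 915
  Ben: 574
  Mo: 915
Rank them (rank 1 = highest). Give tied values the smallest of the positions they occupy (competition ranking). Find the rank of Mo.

Sorted (descending): 915, 915, 915, 574, 522, 522, 431, 392
The 3 values of 915 occupy positions 1–3 → each gets rank 1.
The 2 values of 522 occupy positions 5–6 → each gets rank 5.
Mo has value 915 → rank 1.

1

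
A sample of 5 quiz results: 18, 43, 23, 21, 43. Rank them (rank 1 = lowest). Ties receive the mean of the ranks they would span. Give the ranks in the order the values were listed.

Sorted (ascending): 18, 21, 23, 43, 43
The 2 values of 43 occupy positions 4–5 → average rank (4+5)/2 = 4.5.

1, 4.5, 3, 2, 4.5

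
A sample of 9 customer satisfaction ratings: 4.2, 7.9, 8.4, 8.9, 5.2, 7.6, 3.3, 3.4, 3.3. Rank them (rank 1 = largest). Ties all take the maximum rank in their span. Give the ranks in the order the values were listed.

Sorted (descending): 8.9, 8.4, 7.9, 7.6, 5.2, 4.2, 3.4, 3.3, 3.3
The 2 values of 3.3 occupy positions 8–9 → each gets rank 9.

6, 3, 2, 1, 5, 4, 9, 7, 9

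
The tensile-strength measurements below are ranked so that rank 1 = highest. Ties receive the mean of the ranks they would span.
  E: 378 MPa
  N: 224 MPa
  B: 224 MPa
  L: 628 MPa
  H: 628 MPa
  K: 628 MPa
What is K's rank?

2

Sorted (descending): 628, 628, 628, 378, 224, 224
The 3 values of 628 occupy positions 1–3 → average rank 2.
The 2 values of 224 occupy positions 5–6 → average rank (5+6)/2 = 5.5.
K has value 628 MPa → rank 2.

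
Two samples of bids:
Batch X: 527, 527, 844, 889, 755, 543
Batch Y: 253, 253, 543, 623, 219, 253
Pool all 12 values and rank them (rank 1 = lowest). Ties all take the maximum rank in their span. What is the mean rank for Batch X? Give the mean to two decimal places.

8.83

Sorted (ascending): 219, 253, 253, 253, 527, 527, 543, 543, 623, 755, 844, 889
The 3 values of 253 occupy positions 2–4 → each gets rank 4.
The 2 values of 527 occupy positions 5–6 → each gets rank 6.
The 2 values of 543 occupy positions 7–8 → each gets rank 8.
Batch X values → pooled ranks: 527→6, 527→6, 844→11, 889→12, 755→10, 543→8
Mean rank = (6 + 6 + 11 + 12 + 10 + 8) / 6 = 8.83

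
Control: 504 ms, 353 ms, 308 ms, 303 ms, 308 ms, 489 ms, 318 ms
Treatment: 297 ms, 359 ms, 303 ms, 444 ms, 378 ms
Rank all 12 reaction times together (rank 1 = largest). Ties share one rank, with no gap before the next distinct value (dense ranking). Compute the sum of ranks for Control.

41

Sorted (descending): 504, 489, 444, 378, 359, 353, 318, 308, 308, 303, 303, 297
The 2 values of 308 share dense rank 8.
The 2 values of 303 share dense rank 9.
Remaining distinct values take the next consecutive integers.
Control values → pooled ranks: 504→1, 353→6, 308→8, 303→9, 308→8, 489→2, 318→7
Rank sum = 1 + 6 + 8 + 9 + 8 + 2 + 7 = 41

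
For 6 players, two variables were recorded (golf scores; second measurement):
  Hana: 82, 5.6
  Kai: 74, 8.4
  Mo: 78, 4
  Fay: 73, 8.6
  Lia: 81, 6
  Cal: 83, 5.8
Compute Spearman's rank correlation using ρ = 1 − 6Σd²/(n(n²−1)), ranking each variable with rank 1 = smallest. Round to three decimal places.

-0.600

Ranks of variable 1: 5, 2, 3, 1, 4, 6
Ranks of variable 2: 2, 5, 1, 6, 4, 3
d = r₁ − r₂: 3, -3, 2, -5, 0, 3
d²: 9, 9, 4, 25, 0, 9; Σd² = 56
ρ = 1 − 6·56/(6·35) = 1 − 336/210 = -0.600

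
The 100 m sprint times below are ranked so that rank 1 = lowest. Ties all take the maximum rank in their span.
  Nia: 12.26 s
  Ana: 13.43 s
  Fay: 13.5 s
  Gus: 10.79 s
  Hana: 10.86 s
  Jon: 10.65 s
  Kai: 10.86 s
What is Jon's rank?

Sorted (ascending): 10.65, 10.79, 10.86, 10.86, 12.26, 13.43, 13.5
The 2 values of 10.86 occupy positions 3–4 → each gets rank 4.
Jon has value 10.65 s → rank 1.

1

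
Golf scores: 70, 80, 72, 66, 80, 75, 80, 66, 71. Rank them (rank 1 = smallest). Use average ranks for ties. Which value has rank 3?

Sorted (ascending): 66, 66, 70, 71, 72, 75, 80, 80, 80
The 2 values of 66 occupy positions 1–2 → average rank (1+2)/2 = 1.5.
The 3 values of 80 occupy positions 7–9 → average rank 8.
Rank 3 → value 70.

70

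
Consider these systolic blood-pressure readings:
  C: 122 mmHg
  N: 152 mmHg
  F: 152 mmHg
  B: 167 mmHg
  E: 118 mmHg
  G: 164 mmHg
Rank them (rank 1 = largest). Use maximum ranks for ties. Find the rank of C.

5

Sorted (descending): 167, 164, 152, 152, 122, 118
The 2 values of 152 occupy positions 3–4 → each gets rank 4.
C has value 122 mmHg → rank 5.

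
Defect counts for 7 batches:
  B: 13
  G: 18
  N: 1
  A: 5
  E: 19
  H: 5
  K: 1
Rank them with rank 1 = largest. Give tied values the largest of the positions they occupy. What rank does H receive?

5

Sorted (descending): 19, 18, 13, 5, 5, 1, 1
The 2 values of 5 occupy positions 4–5 → each gets rank 5.
The 2 values of 1 occupy positions 6–7 → each gets rank 7.
H has value 5 → rank 5.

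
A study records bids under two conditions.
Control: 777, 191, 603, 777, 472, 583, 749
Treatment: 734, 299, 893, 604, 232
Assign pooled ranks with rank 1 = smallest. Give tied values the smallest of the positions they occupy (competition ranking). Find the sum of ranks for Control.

Sorted (ascending): 191, 232, 299, 472, 583, 603, 604, 734, 749, 777, 777, 893
The 2 values of 777 occupy positions 10–11 → each gets rank 10.
Control values → pooled ranks: 777→10, 191→1, 603→6, 777→10, 472→4, 583→5, 749→9
Rank sum = 10 + 1 + 6 + 10 + 4 + 5 + 9 = 45

45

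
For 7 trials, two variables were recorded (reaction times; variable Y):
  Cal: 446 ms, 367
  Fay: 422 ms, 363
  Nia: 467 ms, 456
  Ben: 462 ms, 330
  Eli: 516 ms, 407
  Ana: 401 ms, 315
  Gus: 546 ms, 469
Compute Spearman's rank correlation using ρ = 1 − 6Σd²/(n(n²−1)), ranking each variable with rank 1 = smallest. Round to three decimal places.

Ranks of variable 1: 3, 2, 5, 4, 6, 1, 7
Ranks of variable 2: 4, 3, 6, 2, 5, 1, 7
d = r₁ − r₂: -1, -1, -1, 2, 1, 0, 0
d²: 1, 1, 1, 4, 1, 0, 0; Σd² = 8
ρ = 1 − 6·8/(7·48) = 1 − 48/336 = 0.857

0.857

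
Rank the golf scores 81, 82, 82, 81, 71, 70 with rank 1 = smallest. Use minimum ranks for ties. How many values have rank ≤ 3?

4

Sorted (ascending): 70, 71, 81, 81, 82, 82
The 2 values of 81 occupy positions 3–4 → each gets rank 3.
The 2 values of 82 occupy positions 5–6 → each gets rank 5.
Ranks ≤ 3: {1, 2, 3, 3} → 4 values.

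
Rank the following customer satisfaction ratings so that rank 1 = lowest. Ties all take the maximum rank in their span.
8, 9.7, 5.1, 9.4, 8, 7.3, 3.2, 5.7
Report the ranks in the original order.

Sorted (ascending): 3.2, 5.1, 5.7, 7.3, 8, 8, 9.4, 9.7
The 2 values of 8 occupy positions 5–6 → each gets rank 6.

6, 8, 2, 7, 6, 4, 1, 3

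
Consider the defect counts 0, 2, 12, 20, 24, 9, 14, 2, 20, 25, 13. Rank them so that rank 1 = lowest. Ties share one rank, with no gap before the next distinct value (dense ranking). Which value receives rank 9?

25

Sorted (ascending): 0, 2, 2, 9, 12, 13, 14, 20, 20, 24, 25
The 2 values of 2 share dense rank 2.
The 2 values of 20 share dense rank 7.
Remaining distinct values take the next consecutive integers.
Rank 9 → value 25.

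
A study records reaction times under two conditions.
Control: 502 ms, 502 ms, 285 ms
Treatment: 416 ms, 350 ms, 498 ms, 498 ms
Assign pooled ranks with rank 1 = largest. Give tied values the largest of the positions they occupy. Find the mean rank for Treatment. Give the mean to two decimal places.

Sorted (descending): 502, 502, 498, 498, 416, 350, 285
The 2 values of 502 occupy positions 1–2 → each gets rank 2.
The 2 values of 498 occupy positions 3–4 → each gets rank 4.
Treatment values → pooled ranks: 416→5, 350→6, 498→4, 498→4
Mean rank = (5 + 6 + 4 + 4) / 4 = 4.75

4.75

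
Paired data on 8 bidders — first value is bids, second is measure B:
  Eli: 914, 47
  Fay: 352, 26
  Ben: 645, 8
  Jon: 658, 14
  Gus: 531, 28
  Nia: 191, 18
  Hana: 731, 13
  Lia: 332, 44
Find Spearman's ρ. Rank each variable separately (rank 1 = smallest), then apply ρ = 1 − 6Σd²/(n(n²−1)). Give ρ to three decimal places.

Ranks of variable 1: 8, 3, 5, 6, 4, 1, 7, 2
Ranks of variable 2: 8, 5, 1, 3, 6, 4, 2, 7
d = r₁ − r₂: 0, -2, 4, 3, -2, -3, 5, -5
d²: 0, 4, 16, 9, 4, 9, 25, 25; Σd² = 92
ρ = 1 − 6·92/(8·63) = 1 − 552/504 = -0.095

-0.095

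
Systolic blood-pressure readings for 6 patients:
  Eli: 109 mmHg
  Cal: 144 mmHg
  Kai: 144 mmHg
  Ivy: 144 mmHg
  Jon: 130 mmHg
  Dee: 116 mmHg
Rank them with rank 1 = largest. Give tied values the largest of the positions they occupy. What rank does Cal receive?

3

Sorted (descending): 144, 144, 144, 130, 116, 109
The 3 values of 144 occupy positions 1–3 → each gets rank 3.
Cal has value 144 mmHg → rank 3.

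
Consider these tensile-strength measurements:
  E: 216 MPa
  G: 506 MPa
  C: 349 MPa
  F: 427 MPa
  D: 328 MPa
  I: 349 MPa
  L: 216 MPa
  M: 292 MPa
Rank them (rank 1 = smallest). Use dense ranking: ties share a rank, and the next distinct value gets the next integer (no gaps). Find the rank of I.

4

Sorted (ascending): 216, 216, 292, 328, 349, 349, 427, 506
The 2 values of 216 share dense rank 1.
The 2 values of 349 share dense rank 4.
Remaining distinct values take the next consecutive integers.
I has value 349 MPa → rank 4.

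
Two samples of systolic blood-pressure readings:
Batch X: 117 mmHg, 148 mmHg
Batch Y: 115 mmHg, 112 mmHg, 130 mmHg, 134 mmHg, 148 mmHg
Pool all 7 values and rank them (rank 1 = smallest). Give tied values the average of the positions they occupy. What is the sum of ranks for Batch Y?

18.5

Sorted (ascending): 112, 115, 117, 130, 134, 148, 148
The 2 values of 148 occupy positions 6–7 → average rank (6+7)/2 = 6.5.
Batch Y values → pooled ranks: 115→2, 112→1, 130→4, 134→5, 148→6.5
Rank sum = 2 + 1 + 4 + 5 + 6.5 = 18.5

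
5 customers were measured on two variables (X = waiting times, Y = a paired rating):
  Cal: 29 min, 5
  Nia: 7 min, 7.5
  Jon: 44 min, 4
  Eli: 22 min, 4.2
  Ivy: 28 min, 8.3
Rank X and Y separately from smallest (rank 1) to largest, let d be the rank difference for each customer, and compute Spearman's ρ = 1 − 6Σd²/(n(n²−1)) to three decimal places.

Ranks of variable 1: 4, 1, 5, 2, 3
Ranks of variable 2: 3, 4, 1, 2, 5
d = r₁ − r₂: 1, -3, 4, 0, -2
d²: 1, 9, 16, 0, 4; Σd² = 30
ρ = 1 − 6·30/(5·24) = 1 − 180/120 = -0.500

-0.500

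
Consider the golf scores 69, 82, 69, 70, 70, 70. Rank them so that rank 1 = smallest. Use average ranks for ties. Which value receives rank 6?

82

Sorted (ascending): 69, 69, 70, 70, 70, 82
The 2 values of 69 occupy positions 1–2 → average rank (1+2)/2 = 1.5.
The 3 values of 70 occupy positions 3–5 → average rank 4.
Rank 6 → value 82.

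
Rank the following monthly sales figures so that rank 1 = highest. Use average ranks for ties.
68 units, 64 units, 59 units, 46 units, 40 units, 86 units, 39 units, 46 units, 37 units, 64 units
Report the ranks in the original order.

2, 3.5, 5, 6.5, 8, 1, 9, 6.5, 10, 3.5

Sorted (descending): 86, 68, 64, 64, 59, 46, 46, 40, 39, 37
The 2 values of 64 occupy positions 3–4 → average rank (3+4)/2 = 3.5.
The 2 values of 46 occupy positions 6–7 → average rank (6+7)/2 = 6.5.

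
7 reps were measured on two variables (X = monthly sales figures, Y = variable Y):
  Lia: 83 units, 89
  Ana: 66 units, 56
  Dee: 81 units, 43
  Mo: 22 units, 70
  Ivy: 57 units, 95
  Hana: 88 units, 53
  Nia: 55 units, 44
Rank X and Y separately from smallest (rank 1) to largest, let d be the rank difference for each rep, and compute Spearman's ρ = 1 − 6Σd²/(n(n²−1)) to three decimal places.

-0.143

Ranks of variable 1: 6, 4, 5, 1, 3, 7, 2
Ranks of variable 2: 6, 4, 1, 5, 7, 3, 2
d = r₁ − r₂: 0, 0, 4, -4, -4, 4, 0
d²: 0, 0, 16, 16, 16, 16, 0; Σd² = 64
ρ = 1 − 6·64/(7·48) = 1 − 384/336 = -0.143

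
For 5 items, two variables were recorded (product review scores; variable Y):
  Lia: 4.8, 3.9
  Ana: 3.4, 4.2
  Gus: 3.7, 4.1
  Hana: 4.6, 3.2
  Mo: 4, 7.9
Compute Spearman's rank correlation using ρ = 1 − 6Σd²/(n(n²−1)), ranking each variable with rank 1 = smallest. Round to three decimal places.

-0.600

Ranks of variable 1: 5, 1, 2, 4, 3
Ranks of variable 2: 2, 4, 3, 1, 5
d = r₁ − r₂: 3, -3, -1, 3, -2
d²: 9, 9, 1, 9, 4; Σd² = 32
ρ = 1 − 6·32/(5·24) = 1 − 192/120 = -0.600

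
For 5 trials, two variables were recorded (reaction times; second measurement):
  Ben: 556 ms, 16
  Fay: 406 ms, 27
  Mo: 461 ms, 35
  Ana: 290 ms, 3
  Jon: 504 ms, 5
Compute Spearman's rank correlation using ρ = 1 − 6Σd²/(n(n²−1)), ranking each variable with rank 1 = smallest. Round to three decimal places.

0.200

Ranks of variable 1: 5, 2, 3, 1, 4
Ranks of variable 2: 3, 4, 5, 1, 2
d = r₁ − r₂: 2, -2, -2, 0, 2
d²: 4, 4, 4, 0, 4; Σd² = 16
ρ = 1 − 6·16/(5·24) = 1 − 96/120 = 0.200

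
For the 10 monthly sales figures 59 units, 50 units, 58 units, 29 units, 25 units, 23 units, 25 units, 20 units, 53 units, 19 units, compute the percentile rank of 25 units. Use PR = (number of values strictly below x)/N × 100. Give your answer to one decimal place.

30.0

N = 10.
Strictly below 25: 3. Equal to 25: 2.
PR = 3/10 × 100 = 30.0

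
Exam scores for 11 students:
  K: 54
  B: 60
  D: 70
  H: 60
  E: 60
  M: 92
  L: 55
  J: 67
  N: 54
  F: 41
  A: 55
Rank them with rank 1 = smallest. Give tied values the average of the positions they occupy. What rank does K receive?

2.5

Sorted (ascending): 41, 54, 54, 55, 55, 60, 60, 60, 67, 70, 92
The 2 values of 54 occupy positions 2–3 → average rank (2+3)/2 = 2.5.
The 2 values of 55 occupy positions 4–5 → average rank (4+5)/2 = 4.5.
The 3 values of 60 occupy positions 6–8 → average rank 7.
K has value 54 → rank 2.5.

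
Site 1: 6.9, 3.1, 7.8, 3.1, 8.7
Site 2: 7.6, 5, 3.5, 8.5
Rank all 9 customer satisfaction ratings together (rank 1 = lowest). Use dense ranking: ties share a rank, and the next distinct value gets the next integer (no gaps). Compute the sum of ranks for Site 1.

20

Sorted (ascending): 3.1, 3.1, 3.5, 5, 6.9, 7.6, 7.8, 8.5, 8.7
The 2 values of 3.1 share dense rank 1.
Remaining distinct values take the next consecutive integers.
Site 1 values → pooled ranks: 6.9→4, 3.1→1, 7.8→6, 3.1→1, 8.7→8
Rank sum = 4 + 1 + 6 + 1 + 8 = 20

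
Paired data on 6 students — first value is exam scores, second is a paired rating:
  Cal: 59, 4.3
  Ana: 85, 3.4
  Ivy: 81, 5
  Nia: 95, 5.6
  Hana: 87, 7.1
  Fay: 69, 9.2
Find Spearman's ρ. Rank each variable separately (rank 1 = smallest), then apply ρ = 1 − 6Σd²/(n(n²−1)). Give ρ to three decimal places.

0.143

Ranks of variable 1: 1, 4, 3, 6, 5, 2
Ranks of variable 2: 2, 1, 3, 4, 5, 6
d = r₁ − r₂: -1, 3, 0, 2, 0, -4
d²: 1, 9, 0, 4, 0, 16; Σd² = 30
ρ = 1 − 6·30/(6·35) = 1 − 180/210 = 0.143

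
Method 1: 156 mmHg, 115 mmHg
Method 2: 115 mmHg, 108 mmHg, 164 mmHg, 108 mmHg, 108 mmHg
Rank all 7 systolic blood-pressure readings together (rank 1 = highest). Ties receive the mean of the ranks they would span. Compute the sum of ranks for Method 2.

22.5

Sorted (descending): 164, 156, 115, 115, 108, 108, 108
The 2 values of 115 occupy positions 3–4 → average rank (3+4)/2 = 3.5.
The 3 values of 108 occupy positions 5–7 → average rank 6.
Method 2 values → pooled ranks: 115→3.5, 108→6, 164→1, 108→6, 108→6
Rank sum = 3.5 + 6 + 1 + 6 + 6 = 22.5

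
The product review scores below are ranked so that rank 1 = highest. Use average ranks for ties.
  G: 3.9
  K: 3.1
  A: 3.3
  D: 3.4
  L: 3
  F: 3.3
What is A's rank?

3.5

Sorted (descending): 3.9, 3.4, 3.3, 3.3, 3.1, 3
The 2 values of 3.3 occupy positions 3–4 → average rank (3+4)/2 = 3.5.
A has value 3.3 → rank 3.5.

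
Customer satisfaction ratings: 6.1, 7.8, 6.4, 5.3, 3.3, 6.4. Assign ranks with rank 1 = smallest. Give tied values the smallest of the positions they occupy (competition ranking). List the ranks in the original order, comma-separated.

3, 6, 4, 2, 1, 4

Sorted (ascending): 3.3, 5.3, 6.1, 6.4, 6.4, 7.8
The 2 values of 6.4 occupy positions 4–5 → each gets rank 4.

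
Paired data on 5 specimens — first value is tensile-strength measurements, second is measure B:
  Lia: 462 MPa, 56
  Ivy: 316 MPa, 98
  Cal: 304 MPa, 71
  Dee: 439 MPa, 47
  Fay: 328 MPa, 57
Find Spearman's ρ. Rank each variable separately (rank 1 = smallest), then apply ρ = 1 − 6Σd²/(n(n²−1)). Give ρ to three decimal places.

Ranks of variable 1: 5, 2, 1, 4, 3
Ranks of variable 2: 2, 5, 4, 1, 3
d = r₁ − r₂: 3, -3, -3, 3, 0
d²: 9, 9, 9, 9, 0; Σd² = 36
ρ = 1 − 6·36/(5·24) = 1 − 216/120 = -0.800

-0.800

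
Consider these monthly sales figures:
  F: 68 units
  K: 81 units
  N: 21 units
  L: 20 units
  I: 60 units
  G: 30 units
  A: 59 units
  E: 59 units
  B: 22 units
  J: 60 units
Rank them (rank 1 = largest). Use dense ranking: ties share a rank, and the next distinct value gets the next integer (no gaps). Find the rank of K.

1

Sorted (descending): 81, 68, 60, 60, 59, 59, 30, 22, 21, 20
The 2 values of 60 share dense rank 3.
The 2 values of 59 share dense rank 4.
Remaining distinct values take the next consecutive integers.
K has value 81 units → rank 1.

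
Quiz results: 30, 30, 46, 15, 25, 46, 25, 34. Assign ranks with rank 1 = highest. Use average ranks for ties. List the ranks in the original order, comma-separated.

Sorted (descending): 46, 46, 34, 30, 30, 25, 25, 15
The 2 values of 46 occupy positions 1–2 → average rank (1+2)/2 = 1.5.
The 2 values of 30 occupy positions 4–5 → average rank (4+5)/2 = 4.5.
The 2 values of 25 occupy positions 6–7 → average rank (6+7)/2 = 6.5.

4.5, 4.5, 1.5, 8, 6.5, 1.5, 6.5, 3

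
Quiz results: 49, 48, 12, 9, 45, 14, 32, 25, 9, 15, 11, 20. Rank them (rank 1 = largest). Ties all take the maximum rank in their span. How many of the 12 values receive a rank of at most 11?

Sorted (descending): 49, 48, 45, 32, 25, 20, 15, 14, 12, 11, 9, 9
The 2 values of 9 occupy positions 11–12 → each gets rank 12.
Ranks ≤ 11: {1, 2, 3, 4, 5, 6, 7, 8, 9, 10} → 10 values.

10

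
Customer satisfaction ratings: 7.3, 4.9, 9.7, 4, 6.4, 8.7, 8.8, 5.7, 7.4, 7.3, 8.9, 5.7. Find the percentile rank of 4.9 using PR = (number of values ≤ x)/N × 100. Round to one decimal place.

N = 12.
Strictly below 4.9: 1. Equal to 4.9: 1.
PR = 2/12 × 100 = 16.7

16.7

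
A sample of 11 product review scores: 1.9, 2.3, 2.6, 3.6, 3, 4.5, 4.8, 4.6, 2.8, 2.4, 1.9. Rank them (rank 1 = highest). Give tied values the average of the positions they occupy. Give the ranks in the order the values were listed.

Sorted (descending): 4.8, 4.6, 4.5, 3.6, 3, 2.8, 2.6, 2.4, 2.3, 1.9, 1.9
The 2 values of 1.9 occupy positions 10–11 → average rank (10+11)/2 = 10.5.

10.5, 9, 7, 4, 5, 3, 1, 2, 6, 8, 10.5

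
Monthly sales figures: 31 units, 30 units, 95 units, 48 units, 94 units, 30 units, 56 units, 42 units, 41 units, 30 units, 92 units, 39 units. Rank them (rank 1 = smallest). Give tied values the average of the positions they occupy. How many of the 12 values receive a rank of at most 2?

Sorted (ascending): 30, 30, 30, 31, 39, 41, 42, 48, 56, 92, 94, 95
The 3 values of 30 occupy positions 1–3 → average rank 2.
Ranks ≤ 2: {2, 2, 2} → 3 values.

3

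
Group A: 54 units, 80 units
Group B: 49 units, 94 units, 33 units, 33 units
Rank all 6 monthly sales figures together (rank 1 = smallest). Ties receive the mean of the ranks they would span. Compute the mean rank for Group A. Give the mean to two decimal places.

Sorted (ascending): 33, 33, 49, 54, 80, 94
The 2 values of 33 occupy positions 1–2 → average rank (1+2)/2 = 1.5.
Group A values → pooled ranks: 54→4, 80→5
Mean rank = (4 + 5) / 2 = 4.50

4.50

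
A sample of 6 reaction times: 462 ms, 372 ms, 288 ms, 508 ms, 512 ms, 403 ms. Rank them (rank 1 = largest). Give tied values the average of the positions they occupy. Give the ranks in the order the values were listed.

Sorted (descending): 512, 508, 462, 403, 372, 288
No ties — each value takes its position as its rank.

3, 5, 6, 2, 1, 4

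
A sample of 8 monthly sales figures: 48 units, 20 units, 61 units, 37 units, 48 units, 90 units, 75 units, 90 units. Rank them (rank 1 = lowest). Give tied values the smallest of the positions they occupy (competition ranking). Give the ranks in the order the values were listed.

Sorted (ascending): 20, 37, 48, 48, 61, 75, 90, 90
The 2 values of 48 occupy positions 3–4 → each gets rank 3.
The 2 values of 90 occupy positions 7–8 → each gets rank 7.

3, 1, 5, 2, 3, 7, 6, 7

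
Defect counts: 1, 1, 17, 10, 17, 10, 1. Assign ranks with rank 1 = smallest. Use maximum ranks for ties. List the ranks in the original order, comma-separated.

Sorted (ascending): 1, 1, 1, 10, 10, 17, 17
The 3 values of 1 occupy positions 1–3 → each gets rank 3.
The 2 values of 10 occupy positions 4–5 → each gets rank 5.
The 2 values of 17 occupy positions 6–7 → each gets rank 7.

3, 3, 7, 5, 7, 5, 3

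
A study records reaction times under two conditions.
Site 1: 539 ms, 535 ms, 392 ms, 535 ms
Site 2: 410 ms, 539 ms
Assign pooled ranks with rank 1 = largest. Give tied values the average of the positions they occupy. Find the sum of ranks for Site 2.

Sorted (descending): 539, 539, 535, 535, 410, 392
The 2 values of 539 occupy positions 1–2 → average rank (1+2)/2 = 1.5.
The 2 values of 535 occupy positions 3–4 → average rank (3+4)/2 = 3.5.
Site 2 values → pooled ranks: 410→5, 539→1.5
Rank sum = 5 + 1.5 = 6.5

6.5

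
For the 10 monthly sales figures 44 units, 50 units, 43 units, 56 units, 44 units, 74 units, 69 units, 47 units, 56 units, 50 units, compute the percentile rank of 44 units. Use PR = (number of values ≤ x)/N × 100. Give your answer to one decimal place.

N = 10.
Strictly below 44: 1. Equal to 44: 2.
PR = 3/10 × 100 = 30.0

30.0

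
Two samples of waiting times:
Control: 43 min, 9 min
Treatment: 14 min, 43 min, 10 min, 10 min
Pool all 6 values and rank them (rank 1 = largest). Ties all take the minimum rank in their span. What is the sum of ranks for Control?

Sorted (descending): 43, 43, 14, 10, 10, 9
The 2 values of 43 occupy positions 1–2 → each gets rank 1.
The 2 values of 10 occupy positions 4–5 → each gets rank 4.
Control values → pooled ranks: 43→1, 9→6
Rank sum = 1 + 6 = 7

7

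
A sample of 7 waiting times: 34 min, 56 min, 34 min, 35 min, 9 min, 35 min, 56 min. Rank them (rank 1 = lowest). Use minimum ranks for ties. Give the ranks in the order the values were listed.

Sorted (ascending): 9, 34, 34, 35, 35, 56, 56
The 2 values of 34 occupy positions 2–3 → each gets rank 2.
The 2 values of 35 occupy positions 4–5 → each gets rank 4.
The 2 values of 56 occupy positions 6–7 → each gets rank 6.

2, 6, 2, 4, 1, 4, 6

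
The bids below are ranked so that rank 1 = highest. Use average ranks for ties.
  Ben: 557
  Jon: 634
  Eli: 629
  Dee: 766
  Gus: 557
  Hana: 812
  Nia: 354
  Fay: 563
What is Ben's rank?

6.5

Sorted (descending): 812, 766, 634, 629, 563, 557, 557, 354
The 2 values of 557 occupy positions 6–7 → average rank (6+7)/2 = 6.5.
Ben has value 557 → rank 6.5.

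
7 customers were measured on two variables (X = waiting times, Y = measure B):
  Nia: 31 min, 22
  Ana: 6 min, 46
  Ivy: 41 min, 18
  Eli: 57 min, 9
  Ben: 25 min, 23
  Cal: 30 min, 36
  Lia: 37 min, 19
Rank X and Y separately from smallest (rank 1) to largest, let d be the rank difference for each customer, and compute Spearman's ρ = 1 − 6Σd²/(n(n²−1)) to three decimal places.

-0.964

Ranks of variable 1: 4, 1, 6, 7, 2, 3, 5
Ranks of variable 2: 4, 7, 2, 1, 5, 6, 3
d = r₁ − r₂: 0, -6, 4, 6, -3, -3, 2
d²: 0, 36, 16, 36, 9, 9, 4; Σd² = 110
ρ = 1 − 6·110/(7·48) = 1 − 660/336 = -0.964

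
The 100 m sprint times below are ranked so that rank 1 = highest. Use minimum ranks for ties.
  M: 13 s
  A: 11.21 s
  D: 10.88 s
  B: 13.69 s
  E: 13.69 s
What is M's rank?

Sorted (descending): 13.69, 13.69, 13, 11.21, 10.88
The 2 values of 13.69 occupy positions 1–2 → each gets rank 1.
M has value 13 s → rank 3.

3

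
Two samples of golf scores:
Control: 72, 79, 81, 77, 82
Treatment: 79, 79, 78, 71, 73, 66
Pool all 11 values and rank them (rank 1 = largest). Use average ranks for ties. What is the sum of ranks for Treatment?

43

Sorted (descending): 82, 81, 79, 79, 79, 78, 77, 73, 72, 71, 66
The 3 values of 79 occupy positions 3–5 → average rank 4.
Treatment values → pooled ranks: 79→4, 79→4, 78→6, 71→10, 73→8, 66→11
Rank sum = 4 + 4 + 6 + 10 + 8 + 11 = 43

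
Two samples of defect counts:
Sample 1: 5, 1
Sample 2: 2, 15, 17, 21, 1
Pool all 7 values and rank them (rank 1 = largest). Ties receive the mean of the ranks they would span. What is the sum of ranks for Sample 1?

Sorted (descending): 21, 17, 15, 5, 2, 1, 1
The 2 values of 1 occupy positions 6–7 → average rank (6+7)/2 = 6.5.
Sample 1 values → pooled ranks: 5→4, 1→6.5
Rank sum = 4 + 6.5 = 10.5

10.5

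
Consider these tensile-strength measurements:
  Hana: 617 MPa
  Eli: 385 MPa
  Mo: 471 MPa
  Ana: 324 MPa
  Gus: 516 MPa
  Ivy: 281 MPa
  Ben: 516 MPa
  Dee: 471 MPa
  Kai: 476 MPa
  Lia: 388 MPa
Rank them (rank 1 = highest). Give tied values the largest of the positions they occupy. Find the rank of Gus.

Sorted (descending): 617, 516, 516, 476, 471, 471, 388, 385, 324, 281
The 2 values of 516 occupy positions 2–3 → each gets rank 3.
The 2 values of 471 occupy positions 5–6 → each gets rank 6.
Gus has value 516 MPa → rank 3.

3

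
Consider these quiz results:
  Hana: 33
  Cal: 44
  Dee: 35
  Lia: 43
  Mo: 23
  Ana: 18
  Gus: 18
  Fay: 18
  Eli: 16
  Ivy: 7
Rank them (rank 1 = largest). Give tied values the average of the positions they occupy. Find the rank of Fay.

Sorted (descending): 44, 43, 35, 33, 23, 18, 18, 18, 16, 7
The 3 values of 18 occupy positions 6–8 → average rank 7.
Fay has value 18 → rank 7.

7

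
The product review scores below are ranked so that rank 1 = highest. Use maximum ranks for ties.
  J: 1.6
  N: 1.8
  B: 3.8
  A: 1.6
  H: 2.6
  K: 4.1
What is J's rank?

6

Sorted (descending): 4.1, 3.8, 2.6, 1.8, 1.6, 1.6
The 2 values of 1.6 occupy positions 5–6 → each gets rank 6.
J has value 1.6 → rank 6.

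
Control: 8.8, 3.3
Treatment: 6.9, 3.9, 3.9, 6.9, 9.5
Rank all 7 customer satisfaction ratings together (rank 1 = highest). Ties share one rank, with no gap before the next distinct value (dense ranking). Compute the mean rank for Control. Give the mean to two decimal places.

Sorted (descending): 9.5, 8.8, 6.9, 6.9, 3.9, 3.9, 3.3
The 2 values of 6.9 share dense rank 3.
The 2 values of 3.9 share dense rank 4.
Remaining distinct values take the next consecutive integers.
Control values → pooled ranks: 8.8→2, 3.3→5
Mean rank = (2 + 5) / 2 = 3.50

3.50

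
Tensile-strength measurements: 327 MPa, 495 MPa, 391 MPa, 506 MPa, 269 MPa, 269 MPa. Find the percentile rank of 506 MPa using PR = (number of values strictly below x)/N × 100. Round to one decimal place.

83.3

N = 6.
Strictly below 506: 5. Equal to 506: 1.
PR = 5/6 × 100 = 83.3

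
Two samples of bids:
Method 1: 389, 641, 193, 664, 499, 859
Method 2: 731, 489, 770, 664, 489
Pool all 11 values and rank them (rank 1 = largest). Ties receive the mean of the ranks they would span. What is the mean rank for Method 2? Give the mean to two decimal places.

5.30

Sorted (descending): 859, 770, 731, 664, 664, 641, 499, 489, 489, 389, 193
The 2 values of 664 occupy positions 4–5 → average rank (4+5)/2 = 4.5.
The 2 values of 489 occupy positions 8–9 → average rank (8+9)/2 = 8.5.
Method 2 values → pooled ranks: 731→3, 489→8.5, 770→2, 664→4.5, 489→8.5
Mean rank = (3 + 8.5 + 2 + 4.5 + 8.5) / 5 = 5.30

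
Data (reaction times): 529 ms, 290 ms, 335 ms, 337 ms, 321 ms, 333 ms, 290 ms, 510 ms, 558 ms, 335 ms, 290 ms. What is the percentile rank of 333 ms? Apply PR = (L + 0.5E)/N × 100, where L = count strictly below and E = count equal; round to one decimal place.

N = 11.
Strictly below 333: 4. Equal to 333: 1.
PR = (4 + 0.5·1)/11 × 100 = 40.9

40.9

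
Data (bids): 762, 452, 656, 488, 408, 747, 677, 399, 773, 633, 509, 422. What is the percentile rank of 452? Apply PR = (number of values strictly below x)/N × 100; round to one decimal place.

25.0

N = 12.
Strictly below 452: 3. Equal to 452: 1.
PR = 3/12 × 100 = 25.0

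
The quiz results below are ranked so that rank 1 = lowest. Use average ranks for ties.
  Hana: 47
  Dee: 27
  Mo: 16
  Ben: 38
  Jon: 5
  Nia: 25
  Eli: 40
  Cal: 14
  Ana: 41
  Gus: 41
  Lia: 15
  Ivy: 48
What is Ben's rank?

7

Sorted (ascending): 5, 14, 15, 16, 25, 27, 38, 40, 41, 41, 47, 48
The 2 values of 41 occupy positions 9–10 → average rank (9+10)/2 = 9.5.
Ben has value 38 → rank 7.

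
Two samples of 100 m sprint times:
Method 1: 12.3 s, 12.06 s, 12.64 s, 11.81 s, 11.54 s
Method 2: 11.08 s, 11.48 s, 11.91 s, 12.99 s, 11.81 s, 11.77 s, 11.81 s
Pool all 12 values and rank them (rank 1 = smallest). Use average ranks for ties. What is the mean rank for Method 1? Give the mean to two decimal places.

7.80

Sorted (ascending): 11.08, 11.48, 11.54, 11.77, 11.81, 11.81, 11.81, 11.91, 12.06, 12.3, 12.64, 12.99
The 3 values of 11.81 occupy positions 5–7 → average rank 6.
Method 1 values → pooled ranks: 12.3→10, 12.06→9, 12.64→11, 11.81→6, 11.54→3
Mean rank = (10 + 9 + 11 + 6 + 3) / 5 = 7.80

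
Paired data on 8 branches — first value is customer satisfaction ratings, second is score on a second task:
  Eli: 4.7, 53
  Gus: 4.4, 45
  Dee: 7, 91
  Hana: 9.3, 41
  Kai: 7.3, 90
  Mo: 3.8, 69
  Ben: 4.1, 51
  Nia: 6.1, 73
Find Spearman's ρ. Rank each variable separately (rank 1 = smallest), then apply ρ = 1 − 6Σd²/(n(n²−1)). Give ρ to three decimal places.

0.143

Ranks of variable 1: 4, 3, 6, 8, 7, 1, 2, 5
Ranks of variable 2: 4, 2, 8, 1, 7, 5, 3, 6
d = r₁ − r₂: 0, 1, -2, 7, 0, -4, -1, -1
d²: 0, 1, 4, 49, 0, 16, 1, 1; Σd² = 72
ρ = 1 − 6·72/(8·63) = 1 − 432/504 = 0.143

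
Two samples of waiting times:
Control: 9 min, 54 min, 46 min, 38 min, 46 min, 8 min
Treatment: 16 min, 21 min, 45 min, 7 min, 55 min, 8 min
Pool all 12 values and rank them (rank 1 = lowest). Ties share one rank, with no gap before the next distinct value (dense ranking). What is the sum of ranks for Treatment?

Sorted (ascending): 7, 8, 8, 9, 16, 21, 38, 45, 46, 46, 54, 55
The 2 values of 8 share dense rank 2.
The 2 values of 46 share dense rank 8.
Remaining distinct values take the next consecutive integers.
Treatment values → pooled ranks: 16→4, 21→5, 45→7, 7→1, 55→10, 8→2
Rank sum = 4 + 5 + 7 + 1 + 10 + 2 = 29

29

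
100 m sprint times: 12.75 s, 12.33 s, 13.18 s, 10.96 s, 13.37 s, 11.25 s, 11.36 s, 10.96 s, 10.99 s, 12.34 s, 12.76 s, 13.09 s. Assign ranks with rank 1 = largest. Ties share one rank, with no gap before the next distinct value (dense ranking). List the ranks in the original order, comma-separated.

Sorted (descending): 13.37, 13.18, 13.09, 12.76, 12.75, 12.34, 12.33, 11.36, 11.25, 10.99, 10.96, 10.96
The 2 values of 10.96 share dense rank 11.
Remaining distinct values take the next consecutive integers.

5, 7, 2, 11, 1, 9, 8, 11, 10, 6, 4, 3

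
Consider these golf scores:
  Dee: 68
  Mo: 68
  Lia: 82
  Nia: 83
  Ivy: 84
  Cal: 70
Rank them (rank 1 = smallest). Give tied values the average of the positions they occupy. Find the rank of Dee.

Sorted (ascending): 68, 68, 70, 82, 83, 84
The 2 values of 68 occupy positions 1–2 → average rank (1+2)/2 = 1.5.
Dee has value 68 → rank 1.5.

1.5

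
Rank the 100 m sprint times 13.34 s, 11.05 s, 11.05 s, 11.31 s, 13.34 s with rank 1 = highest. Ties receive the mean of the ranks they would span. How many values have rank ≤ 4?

Sorted (descending): 13.34, 13.34, 11.31, 11.05, 11.05
The 2 values of 13.34 occupy positions 1–2 → average rank (1+2)/2 = 1.5.
The 2 values of 11.05 occupy positions 4–5 → average rank (4+5)/2 = 4.5.
Ranks ≤ 4: {1.5, 1.5, 3} → 3 values.

3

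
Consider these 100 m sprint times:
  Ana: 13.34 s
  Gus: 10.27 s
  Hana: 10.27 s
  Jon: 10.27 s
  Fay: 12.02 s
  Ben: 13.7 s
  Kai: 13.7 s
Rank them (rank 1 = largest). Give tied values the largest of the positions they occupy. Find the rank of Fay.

4

Sorted (descending): 13.7, 13.7, 13.34, 12.02, 10.27, 10.27, 10.27
The 2 values of 13.7 occupy positions 1–2 → each gets rank 2.
The 3 values of 10.27 occupy positions 5–7 → each gets rank 7.
Fay has value 12.02 s → rank 4.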